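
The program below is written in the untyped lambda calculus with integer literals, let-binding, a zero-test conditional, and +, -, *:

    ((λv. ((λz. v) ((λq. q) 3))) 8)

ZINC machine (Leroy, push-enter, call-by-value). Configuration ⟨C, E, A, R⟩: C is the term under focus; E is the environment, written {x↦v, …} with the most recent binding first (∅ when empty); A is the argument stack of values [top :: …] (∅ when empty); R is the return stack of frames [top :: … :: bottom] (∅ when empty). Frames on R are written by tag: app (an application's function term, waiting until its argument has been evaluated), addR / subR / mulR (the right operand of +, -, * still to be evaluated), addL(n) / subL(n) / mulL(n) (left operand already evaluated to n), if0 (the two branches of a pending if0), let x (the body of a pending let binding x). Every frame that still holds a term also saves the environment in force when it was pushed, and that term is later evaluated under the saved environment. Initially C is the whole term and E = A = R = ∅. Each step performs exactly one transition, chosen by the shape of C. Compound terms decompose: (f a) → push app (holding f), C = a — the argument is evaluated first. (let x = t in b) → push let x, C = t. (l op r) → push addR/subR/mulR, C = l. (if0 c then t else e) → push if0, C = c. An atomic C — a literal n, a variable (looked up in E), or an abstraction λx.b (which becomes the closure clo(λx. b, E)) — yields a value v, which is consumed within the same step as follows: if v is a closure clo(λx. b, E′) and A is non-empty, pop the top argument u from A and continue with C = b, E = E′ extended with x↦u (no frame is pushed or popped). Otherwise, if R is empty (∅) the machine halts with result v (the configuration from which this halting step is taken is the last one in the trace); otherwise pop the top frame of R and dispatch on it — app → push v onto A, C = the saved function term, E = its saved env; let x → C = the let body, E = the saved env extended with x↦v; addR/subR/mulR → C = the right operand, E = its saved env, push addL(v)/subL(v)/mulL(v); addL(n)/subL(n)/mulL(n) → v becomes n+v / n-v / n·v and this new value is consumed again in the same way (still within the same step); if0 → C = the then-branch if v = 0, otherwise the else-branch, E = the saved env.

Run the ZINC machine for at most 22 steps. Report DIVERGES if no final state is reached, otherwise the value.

Answer: 8

Machine steps:
t=0: ⟨C=((λv. ((λz. v) ((λq. q) 3))) 8); E=∅; A=∅; R=∅⟩
t=1: ⟨C=8; E=∅; A=∅; R=[app]⟩
t=2: ⟨C=(λv. ((λz. v) ((λq. q) 3))); E=∅; A=[8]; R=∅⟩
t=3: ⟨C=((λz. v) ((λq. q) 3)); E={v↦8}; A=∅; R=∅⟩
t=4: ⟨C=((λq. q) 3); E={v↦8}; A=∅; R=[app]⟩
t=5: ⟨C=3; E={v↦8}; A=∅; R=[app :: app]⟩
t=6: ⟨C=(λq. q); E={v↦8}; A=[3]; R=[app]⟩
t=7: ⟨C=q; E={q↦3, v↦8}; A=∅; R=[app]⟩
t=8: ⟨C=(λz. v); E={v↦8}; A=[3]; R=∅⟩
t=9: ⟨C=v; E={z↦3, v↦8}; A=∅; R=∅⟩
→ final value 8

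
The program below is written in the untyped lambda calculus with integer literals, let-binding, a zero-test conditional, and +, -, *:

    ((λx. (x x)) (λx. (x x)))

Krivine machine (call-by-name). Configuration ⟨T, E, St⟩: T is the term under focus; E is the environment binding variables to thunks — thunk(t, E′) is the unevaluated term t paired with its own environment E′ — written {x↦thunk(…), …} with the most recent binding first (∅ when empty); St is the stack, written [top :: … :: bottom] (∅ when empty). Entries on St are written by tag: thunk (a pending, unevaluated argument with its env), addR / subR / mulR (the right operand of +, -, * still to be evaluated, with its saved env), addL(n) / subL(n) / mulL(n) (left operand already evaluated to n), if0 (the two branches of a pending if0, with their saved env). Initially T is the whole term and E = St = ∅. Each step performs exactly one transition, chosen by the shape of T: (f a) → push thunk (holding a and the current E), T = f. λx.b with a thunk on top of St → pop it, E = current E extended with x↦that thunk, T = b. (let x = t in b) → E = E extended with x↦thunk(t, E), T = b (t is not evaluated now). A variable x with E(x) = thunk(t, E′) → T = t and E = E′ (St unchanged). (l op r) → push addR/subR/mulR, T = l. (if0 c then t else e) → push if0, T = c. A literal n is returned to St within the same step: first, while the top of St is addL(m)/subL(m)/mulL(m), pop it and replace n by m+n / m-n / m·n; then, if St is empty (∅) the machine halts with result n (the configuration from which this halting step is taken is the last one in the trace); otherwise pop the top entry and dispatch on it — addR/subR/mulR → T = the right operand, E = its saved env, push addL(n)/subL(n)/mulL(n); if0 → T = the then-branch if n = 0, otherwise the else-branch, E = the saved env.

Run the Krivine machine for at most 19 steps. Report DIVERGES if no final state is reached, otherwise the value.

step 0: [T=((λx. (x x)) (λx. (x x))) | E=∅ | St=∅]
step 1: [T=(λx. (x x)) | E=∅ | St=[thunk]]
step 2: [T=(x x) | E={x↦thunk((λx. (x x)), ∅)} | St=∅]
step 3: [T=x | E={x↦thunk((λx. (x x)), ∅)} | St=[thunk]]
step 4: [T=(λx. (x x)) | E=∅ | St=[thunk]]
step 5: [T=(x x) | E={x↦thunk(x, {x↦thunk((λx. (x x)), ∅)})} | St=∅]
step 6: [T=x | E={x↦thunk(x, {x↦thunk((λx. (x x)), ∅)})} | St=[thunk]]
step 7: [T=x | E={x↦thunk((λx. (x x)), ∅)} | St=[thunk]]
step 8: [T=(λx. (x x)) | E=∅ | St=[thunk]]
step 9: [T=(x x) | E={x↦thunk(x, {x↦thunk(x, {x↦thunk((λx. (x x)), ∅)})})} | St=∅]
step 10: [T=x | E={x↦thunk(x, {x↦thunk(x, {x↦thunk((λx. (x x)), ∅)})})} | St=[thunk]]
step 11: [T=x | E={x↦thunk(x, {x↦thunk((λx. (x x)), ∅)})} | St=[thunk]]
step 12: [T=x | E={x↦thunk((λx. (x x)), ∅)} | St=[thunk]]
step 13: [T=(λx. (x x)) | E=∅ | St=[thunk]]
step 14: [T=(x x) | E={x↦thunk(x, {x↦thunk(x, {x↦thunk(x, {x↦thunk((λx. (x x)), ∅)})})})} | St=∅]
step 15: [T=x | E={x↦thunk(x, {x↦thunk(x, {x↦thunk(x, {x↦thunk((λx. (x x)), ∅)})})})} | St=[thunk]]
step 16: [T=x | E={x↦thunk(x, {x↦thunk(x, {x↦thunk((λx. (x x)), ∅)})})} | St=[thunk]]
step 17: [T=x | E={x↦thunk(x, {x↦thunk((λx. (x x)), ∅)})} | St=[thunk]]
step 18: [T=x | E={x↦thunk((λx. (x x)), ∅)} | St=[thunk]]
step 19: [T=(λx. (x x)) | E=∅ | St=[thunk]]
→ 19 transitions taken and the configuration is still not final: no result within 19 steps

Answer: DIVERGES (no final state within 19 steps)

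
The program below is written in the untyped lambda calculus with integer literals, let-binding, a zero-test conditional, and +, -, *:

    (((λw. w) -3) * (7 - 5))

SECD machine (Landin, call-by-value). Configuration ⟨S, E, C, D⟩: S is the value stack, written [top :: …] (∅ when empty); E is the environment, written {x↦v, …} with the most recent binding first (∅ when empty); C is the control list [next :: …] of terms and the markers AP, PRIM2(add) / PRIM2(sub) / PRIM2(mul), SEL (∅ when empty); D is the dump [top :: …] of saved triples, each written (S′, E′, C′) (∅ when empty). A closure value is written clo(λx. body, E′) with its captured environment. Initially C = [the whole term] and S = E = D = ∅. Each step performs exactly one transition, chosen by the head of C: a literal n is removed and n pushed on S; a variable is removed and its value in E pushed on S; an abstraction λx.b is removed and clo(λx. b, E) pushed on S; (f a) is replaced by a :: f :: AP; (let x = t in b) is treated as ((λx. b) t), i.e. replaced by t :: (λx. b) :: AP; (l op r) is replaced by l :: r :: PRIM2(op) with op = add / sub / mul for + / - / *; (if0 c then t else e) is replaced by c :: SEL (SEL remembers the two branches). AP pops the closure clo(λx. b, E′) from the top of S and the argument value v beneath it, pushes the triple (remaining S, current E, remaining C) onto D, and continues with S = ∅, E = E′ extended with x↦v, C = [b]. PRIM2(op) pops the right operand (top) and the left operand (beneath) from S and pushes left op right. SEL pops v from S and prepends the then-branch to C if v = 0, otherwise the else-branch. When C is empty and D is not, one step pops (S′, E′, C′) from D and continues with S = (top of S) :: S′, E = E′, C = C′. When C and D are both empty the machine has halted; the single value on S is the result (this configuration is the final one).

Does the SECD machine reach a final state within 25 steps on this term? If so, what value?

t=0: <S=∅, E=∅, C=[(((λw. w) -3) * (7 - 5))], D=∅>
t=1: <S=∅, E=∅, C=[((λw. w) -3) :: (7 - 5) :: PRIM2(mul)], D=∅>
t=2: <S=∅, E=∅, C=[-3 :: (λw. w) :: AP :: (7 - 5) :: PRIM2(mul)], D=∅>
t=3: <S=[-3], E=∅, C=[(λw. w) :: AP :: (7 - 5) :: PRIM2(mul)], D=∅>
t=4: <S=[clo(λw. w, ∅) :: -3], E=∅, C=[AP :: (7 - 5) :: PRIM2(mul)], D=∅>
t=5: <S=∅, E={w↦-3}, C=[w], D=[(∅, ∅, [(7 - 5) :: PRIM2(mul)])]>
t=6: <S=[-3], E={w↦-3}, C=∅, D=[(∅, ∅, [(7 - 5) :: PRIM2(mul)])]>
t=7: <S=[-3], E=∅, C=[(7 - 5) :: PRIM2(mul)], D=∅>
t=8: <S=[-3], E=∅, C=[7 :: 5 :: PRIM2(sub) :: PRIM2(mul)], D=∅>
t=9: <S=[7 :: -3], E=∅, C=[5 :: PRIM2(sub) :: PRIM2(mul)], D=∅>
t=10: <S=[5 :: 7 :: -3], E=∅, C=[PRIM2(sub) :: PRIM2(mul)], D=∅>
t=11: <S=[2 :: -3], E=∅, C=[PRIM2(mul)], D=∅>
t=12: <S=[-6], E=∅, C=∅, D=∅>
→ final value -6

Answer: -6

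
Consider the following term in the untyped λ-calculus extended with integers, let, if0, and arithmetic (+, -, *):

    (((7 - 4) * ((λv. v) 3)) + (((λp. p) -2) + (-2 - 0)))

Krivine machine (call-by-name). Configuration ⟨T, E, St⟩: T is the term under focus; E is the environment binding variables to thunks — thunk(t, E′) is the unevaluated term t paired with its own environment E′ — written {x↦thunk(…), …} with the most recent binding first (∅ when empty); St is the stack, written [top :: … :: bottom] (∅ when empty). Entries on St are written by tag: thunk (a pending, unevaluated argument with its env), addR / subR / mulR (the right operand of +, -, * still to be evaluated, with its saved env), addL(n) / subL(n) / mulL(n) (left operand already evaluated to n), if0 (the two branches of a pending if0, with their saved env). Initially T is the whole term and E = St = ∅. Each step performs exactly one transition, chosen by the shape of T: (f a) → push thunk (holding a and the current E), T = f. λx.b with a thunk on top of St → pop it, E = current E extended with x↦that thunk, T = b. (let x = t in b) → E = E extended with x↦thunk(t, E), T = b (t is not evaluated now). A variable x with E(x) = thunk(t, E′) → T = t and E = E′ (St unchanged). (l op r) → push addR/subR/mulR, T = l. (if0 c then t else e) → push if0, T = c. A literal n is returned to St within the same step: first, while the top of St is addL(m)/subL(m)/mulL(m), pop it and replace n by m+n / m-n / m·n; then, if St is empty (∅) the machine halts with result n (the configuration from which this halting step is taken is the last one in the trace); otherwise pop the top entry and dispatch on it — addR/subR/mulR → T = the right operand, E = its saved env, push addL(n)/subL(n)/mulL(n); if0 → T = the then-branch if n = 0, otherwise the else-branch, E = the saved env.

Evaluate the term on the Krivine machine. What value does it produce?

[0] ⟨T=(((7 - 4) * ((λv. v) 3)) + (((λp. p) -2) + (-2 - 0))); E=∅; St=∅⟩
[1] ⟨T=((7 - 4) * ((λv. v) 3)); E=∅; St=[addR]⟩
[2] ⟨T=(7 - 4); E=∅; St=[mulR :: addR]⟩
[3] ⟨T=7; E=∅; St=[subR :: mulR :: addR]⟩
[4] ⟨T=4; E=∅; St=[subL(7) :: mulR :: addR]⟩
[5] ⟨T=((λv. v) 3); E=∅; St=[mulL(3) :: addR]⟩
[6] ⟨T=(λv. v); E=∅; St=[thunk :: mulL(3) :: addR]⟩
[7] ⟨T=v; E={v↦thunk(3, ∅)}; St=[mulL(3) :: addR]⟩
[8] ⟨T=3; E=∅; St=[mulL(3) :: addR]⟩
[9] ⟨T=(((λp. p) -2) + (-2 - 0)); E=∅; St=[addL(9)]⟩
[10] ⟨T=((λp. p) -2); E=∅; St=[addR :: addL(9)]⟩
[11] ⟨T=(λp. p); E=∅; St=[thunk :: addR :: addL(9)]⟩
[12] ⟨T=p; E={p↦thunk(-2, ∅)}; St=[addR :: addL(9)]⟩
[13] ⟨T=-2; E=∅; St=[addR :: addL(9)]⟩
[14] ⟨T=(-2 - 0); E=∅; St=[addL(-2) :: addL(9)]⟩
[15] ⟨T=-2; E=∅; St=[subR :: addL(-2) :: addL(9)]⟩
[16] ⟨T=0; E=∅; St=[subL(-2) :: addL(-2) :: addL(9)]⟩
→ final value 5

Answer: 5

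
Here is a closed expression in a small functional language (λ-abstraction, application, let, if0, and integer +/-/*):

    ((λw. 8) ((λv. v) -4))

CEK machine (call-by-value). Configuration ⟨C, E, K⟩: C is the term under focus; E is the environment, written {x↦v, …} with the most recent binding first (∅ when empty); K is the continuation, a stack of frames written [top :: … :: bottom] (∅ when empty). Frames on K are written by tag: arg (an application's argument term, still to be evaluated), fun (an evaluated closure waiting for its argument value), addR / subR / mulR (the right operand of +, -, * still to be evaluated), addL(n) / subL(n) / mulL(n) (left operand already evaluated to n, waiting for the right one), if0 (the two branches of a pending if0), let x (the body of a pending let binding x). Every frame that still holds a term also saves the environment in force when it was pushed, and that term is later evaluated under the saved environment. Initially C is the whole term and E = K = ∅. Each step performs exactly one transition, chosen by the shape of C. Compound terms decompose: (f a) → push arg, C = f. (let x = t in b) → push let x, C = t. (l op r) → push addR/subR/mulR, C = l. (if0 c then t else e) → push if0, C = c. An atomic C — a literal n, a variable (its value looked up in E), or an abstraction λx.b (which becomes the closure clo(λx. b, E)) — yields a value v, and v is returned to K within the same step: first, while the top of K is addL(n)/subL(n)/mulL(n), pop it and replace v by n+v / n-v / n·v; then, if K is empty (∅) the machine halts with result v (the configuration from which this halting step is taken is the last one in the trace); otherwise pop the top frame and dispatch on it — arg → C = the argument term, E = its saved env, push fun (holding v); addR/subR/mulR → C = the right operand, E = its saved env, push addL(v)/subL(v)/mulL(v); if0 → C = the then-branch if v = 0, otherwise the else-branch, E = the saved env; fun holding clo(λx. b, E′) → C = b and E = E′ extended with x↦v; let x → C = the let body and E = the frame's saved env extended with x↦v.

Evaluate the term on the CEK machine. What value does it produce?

Answer: 8

Machine steps:
t=0: ⟨C=((λw. 8) ((λv. v) -4)); E=∅; K=∅⟩
t=1: ⟨C=(λw. 8); E=∅; K=[arg]⟩
t=2: ⟨C=((λv. v) -4); E=∅; K=[fun]⟩
t=3: ⟨C=(λv. v); E=∅; K=[arg :: fun]⟩
t=4: ⟨C=-4; E=∅; K=[fun :: fun]⟩
t=5: ⟨C=v; E={v↦-4}; K=[fun]⟩
t=6: ⟨C=8; E={w↦-4}; K=∅⟩
→ final value 8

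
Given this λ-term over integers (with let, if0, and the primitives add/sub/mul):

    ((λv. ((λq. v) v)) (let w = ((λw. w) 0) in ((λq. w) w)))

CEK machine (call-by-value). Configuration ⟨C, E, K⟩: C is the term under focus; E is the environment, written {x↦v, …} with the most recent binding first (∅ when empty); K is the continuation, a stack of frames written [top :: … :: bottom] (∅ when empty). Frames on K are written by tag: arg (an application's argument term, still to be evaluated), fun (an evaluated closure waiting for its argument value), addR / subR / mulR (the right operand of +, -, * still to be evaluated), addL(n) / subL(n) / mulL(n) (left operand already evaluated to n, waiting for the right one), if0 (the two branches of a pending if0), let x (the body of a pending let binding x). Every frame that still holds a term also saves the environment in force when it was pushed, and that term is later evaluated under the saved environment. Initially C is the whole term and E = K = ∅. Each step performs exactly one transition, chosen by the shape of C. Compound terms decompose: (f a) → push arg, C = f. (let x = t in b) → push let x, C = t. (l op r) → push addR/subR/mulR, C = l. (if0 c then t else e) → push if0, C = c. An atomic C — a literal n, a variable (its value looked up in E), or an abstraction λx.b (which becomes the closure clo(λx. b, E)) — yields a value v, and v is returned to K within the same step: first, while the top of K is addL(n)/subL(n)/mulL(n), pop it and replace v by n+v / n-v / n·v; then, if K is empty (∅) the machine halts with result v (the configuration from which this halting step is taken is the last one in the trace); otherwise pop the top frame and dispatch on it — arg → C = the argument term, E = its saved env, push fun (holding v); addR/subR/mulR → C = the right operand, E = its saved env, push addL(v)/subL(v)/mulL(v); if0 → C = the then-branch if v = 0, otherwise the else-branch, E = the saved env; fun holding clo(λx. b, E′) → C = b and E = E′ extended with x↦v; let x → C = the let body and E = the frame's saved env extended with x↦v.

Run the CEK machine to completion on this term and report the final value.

[0] <C=((λv. ((λq. v) v)) (let w = ((λw. w) 0) in ((λq. w) w))), E=∅, K=∅>
[1] <C=(λv. ((λq. v) v)), E=∅, K=[arg]>
[2] <C=(let w = ((λw. w) 0) in ((λq. w) w)), E=∅, K=[fun]>
[3] <C=((λw. w) 0), E=∅, K=[let w :: fun]>
[4] <C=(λw. w), E=∅, K=[arg :: let w :: fun]>
[5] <C=0, E=∅, K=[fun :: let w :: fun]>
[6] <C=w, E={w↦0}, K=[let w :: fun]>
[7] <C=((λq. w) w), E={w↦0}, K=[fun]>
[8] <C=(λq. w), E={w↦0}, K=[arg :: fun]>
[9] <C=w, E={w↦0}, K=[fun :: fun]>
[10] <C=w, E={q↦0, w↦0}, K=[fun]>
[11] <C=((λq. v) v), E={v↦0}, K=∅>
[12] <C=(λq. v), E={v↦0}, K=[arg]>
[13] <C=v, E={v↦0}, K=[fun]>
[14] <C=v, E={q↦0, v↦0}, K=∅>
→ final value 0

Answer: 0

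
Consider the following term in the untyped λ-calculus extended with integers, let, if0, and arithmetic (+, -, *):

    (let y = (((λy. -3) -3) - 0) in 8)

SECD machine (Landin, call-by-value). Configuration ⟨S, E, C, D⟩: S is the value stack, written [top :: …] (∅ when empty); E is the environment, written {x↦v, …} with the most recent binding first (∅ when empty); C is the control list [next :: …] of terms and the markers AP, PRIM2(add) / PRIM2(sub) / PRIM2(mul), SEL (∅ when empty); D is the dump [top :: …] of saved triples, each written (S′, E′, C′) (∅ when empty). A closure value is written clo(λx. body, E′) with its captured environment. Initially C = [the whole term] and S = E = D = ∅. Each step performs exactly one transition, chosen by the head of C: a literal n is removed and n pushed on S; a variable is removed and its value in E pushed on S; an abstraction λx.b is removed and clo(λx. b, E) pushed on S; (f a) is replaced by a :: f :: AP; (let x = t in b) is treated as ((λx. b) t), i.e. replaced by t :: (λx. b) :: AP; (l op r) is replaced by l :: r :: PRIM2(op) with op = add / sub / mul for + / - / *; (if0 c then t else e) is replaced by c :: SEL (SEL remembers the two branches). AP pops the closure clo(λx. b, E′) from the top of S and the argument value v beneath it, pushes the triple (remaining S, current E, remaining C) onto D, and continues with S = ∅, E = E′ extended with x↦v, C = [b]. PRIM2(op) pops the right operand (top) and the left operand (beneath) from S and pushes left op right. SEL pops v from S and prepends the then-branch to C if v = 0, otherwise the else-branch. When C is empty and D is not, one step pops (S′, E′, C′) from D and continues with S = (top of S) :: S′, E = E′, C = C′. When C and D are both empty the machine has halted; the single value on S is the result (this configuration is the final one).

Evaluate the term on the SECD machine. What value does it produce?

Answer: 8

Derivation:
0. ⟨S=∅; E=∅; C=[(let y = (((λy. -3) -3) - 0) in 8)]; D=∅⟩
1. ⟨S=∅; E=∅; C=[(((λy. -3) -3) - 0) :: (λy. 8) :: AP]; D=∅⟩
2. ⟨S=∅; E=∅; C=[((λy. -3) -3) :: 0 :: PRIM2(sub) :: (λy. 8) :: AP]; D=∅⟩
3. ⟨S=∅; E=∅; C=[-3 :: (λy. -3) :: AP :: 0 :: PRIM2(sub) :: (λy. 8) :: AP]; D=∅⟩
4. ⟨S=[-3]; E=∅; C=[(λy. -3) :: AP :: 0 :: PRIM2(sub) :: (λy. 8) :: AP]; D=∅⟩
5. ⟨S=[clo(λy. -3, ∅) :: -3]; E=∅; C=[AP :: 0 :: PRIM2(sub) :: (λy. 8) :: AP]; D=∅⟩
6. ⟨S=∅; E={y↦-3}; C=[-3]; D=[(∅, ∅, [0 :: PRIM2(sub) :: (λy. 8) :: AP])]⟩
7. ⟨S=[-3]; E={y↦-3}; C=∅; D=[(∅, ∅, [0 :: PRIM2(sub) :: (λy. 8) :: AP])]⟩
8. ⟨S=[-3]; E=∅; C=[0 :: PRIM2(sub) :: (λy. 8) :: AP]; D=∅⟩
9. ⟨S=[0 :: -3]; E=∅; C=[PRIM2(sub) :: (λy. 8) :: AP]; D=∅⟩
10. ⟨S=[-3]; E=∅; C=[(λy. 8) :: AP]; D=∅⟩
11. ⟨S=[clo(λy. 8, ∅) :: -3]; E=∅; C=[AP]; D=∅⟩
12. ⟨S=∅; E={y↦-3}; C=[8]; D=[(∅, ∅, ∅)]⟩
13. ⟨S=[8]; E={y↦-3}; C=∅; D=[(∅, ∅, ∅)]⟩
14. ⟨S=[8]; E=∅; C=∅; D=∅⟩
→ final value 8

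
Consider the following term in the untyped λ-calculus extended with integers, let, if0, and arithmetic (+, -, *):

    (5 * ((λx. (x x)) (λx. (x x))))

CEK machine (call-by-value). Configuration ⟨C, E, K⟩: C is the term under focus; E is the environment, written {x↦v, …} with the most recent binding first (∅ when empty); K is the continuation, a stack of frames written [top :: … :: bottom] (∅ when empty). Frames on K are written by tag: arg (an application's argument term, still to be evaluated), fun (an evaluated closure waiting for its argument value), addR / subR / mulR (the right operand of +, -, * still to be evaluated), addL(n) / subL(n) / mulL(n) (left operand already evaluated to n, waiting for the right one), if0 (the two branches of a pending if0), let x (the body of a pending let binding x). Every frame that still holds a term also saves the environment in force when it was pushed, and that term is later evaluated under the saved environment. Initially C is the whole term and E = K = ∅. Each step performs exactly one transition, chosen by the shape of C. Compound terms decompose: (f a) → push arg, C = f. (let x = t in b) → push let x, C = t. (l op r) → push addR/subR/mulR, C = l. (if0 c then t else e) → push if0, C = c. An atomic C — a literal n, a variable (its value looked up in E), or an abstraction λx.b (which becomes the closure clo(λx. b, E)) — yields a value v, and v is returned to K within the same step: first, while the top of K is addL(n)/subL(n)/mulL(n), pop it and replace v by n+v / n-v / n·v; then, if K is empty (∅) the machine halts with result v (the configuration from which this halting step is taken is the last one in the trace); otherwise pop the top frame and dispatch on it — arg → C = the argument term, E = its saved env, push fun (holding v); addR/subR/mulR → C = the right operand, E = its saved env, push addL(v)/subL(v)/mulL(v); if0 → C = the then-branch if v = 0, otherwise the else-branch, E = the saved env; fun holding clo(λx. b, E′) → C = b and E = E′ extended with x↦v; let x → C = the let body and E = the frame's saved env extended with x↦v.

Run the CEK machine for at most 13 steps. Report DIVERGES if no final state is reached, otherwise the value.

Answer: DIVERGES (no final state within 13 steps)

Derivation:
t=0: [C=(5 * ((λx. (x x)) (λx. (x x)))) | E=∅ | K=∅]
t=1: [C=5 | E=∅ | K=[mulR]]
t=2: [C=((λx. (x x)) (λx. (x x))) | E=∅ | K=[mulL(5)]]
t=3: [C=(λx. (x x)) | E=∅ | K=[arg :: mulL(5)]]
t=4: [C=(λx. (x x)) | E=∅ | K=[fun :: mulL(5)]]
t=5: [C=(x x) | E={x↦clo(λx. (x x), ∅)} | K=[mulL(5)]]
t=6: [C=x | E={x↦clo(λx. (x x), ∅)} | K=[arg :: mulL(5)]]
t=7: [C=x | E={x↦clo(λx. (x x), ∅)} | K=[fun :: mulL(5)]]
… configuration repeats with period 3 (steps 5–7 recur indefinitely) …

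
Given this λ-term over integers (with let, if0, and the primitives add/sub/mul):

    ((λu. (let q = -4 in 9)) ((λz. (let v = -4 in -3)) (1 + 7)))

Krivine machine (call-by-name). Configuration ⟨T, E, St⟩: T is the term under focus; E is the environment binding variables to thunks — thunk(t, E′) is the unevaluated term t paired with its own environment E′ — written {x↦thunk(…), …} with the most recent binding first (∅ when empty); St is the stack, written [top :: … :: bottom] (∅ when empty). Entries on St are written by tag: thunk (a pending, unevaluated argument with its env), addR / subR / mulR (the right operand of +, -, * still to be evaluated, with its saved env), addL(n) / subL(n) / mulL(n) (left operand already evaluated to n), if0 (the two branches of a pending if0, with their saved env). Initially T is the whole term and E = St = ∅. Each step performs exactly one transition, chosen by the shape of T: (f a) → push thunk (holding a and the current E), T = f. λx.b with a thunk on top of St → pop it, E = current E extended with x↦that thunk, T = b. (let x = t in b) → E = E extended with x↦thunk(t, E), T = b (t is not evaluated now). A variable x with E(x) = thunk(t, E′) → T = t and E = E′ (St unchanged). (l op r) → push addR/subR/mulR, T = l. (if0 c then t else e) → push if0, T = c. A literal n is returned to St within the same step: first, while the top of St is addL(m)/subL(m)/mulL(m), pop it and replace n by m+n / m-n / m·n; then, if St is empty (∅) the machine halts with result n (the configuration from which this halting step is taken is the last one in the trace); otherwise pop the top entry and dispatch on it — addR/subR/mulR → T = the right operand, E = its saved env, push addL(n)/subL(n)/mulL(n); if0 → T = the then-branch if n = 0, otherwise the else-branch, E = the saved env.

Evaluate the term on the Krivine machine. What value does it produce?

Answer: 9

Derivation:
0. [T=((λu. (let q = -4 in 9)) ((λz. (let v = -4 in -3)) (1 + 7))) | E=∅ | St=∅]
1. [T=(λu. (let q = -4 in 9)) | E=∅ | St=[thunk]]
2. [T=(let q = -4 in 9) | E={u↦thunk(((λz. (let v = -4 in -3)) (1 + 7)), ∅)} | St=∅]
3. [T=9 | E={q↦thunk(-4, {u↦thunk(((λz. (let v = -4 in -3)) (1 + 7)), ∅)}), u↦thunk(((λz. (let v = -4 in -3)) (1 + 7)), ∅)} | St=∅]
→ final value 9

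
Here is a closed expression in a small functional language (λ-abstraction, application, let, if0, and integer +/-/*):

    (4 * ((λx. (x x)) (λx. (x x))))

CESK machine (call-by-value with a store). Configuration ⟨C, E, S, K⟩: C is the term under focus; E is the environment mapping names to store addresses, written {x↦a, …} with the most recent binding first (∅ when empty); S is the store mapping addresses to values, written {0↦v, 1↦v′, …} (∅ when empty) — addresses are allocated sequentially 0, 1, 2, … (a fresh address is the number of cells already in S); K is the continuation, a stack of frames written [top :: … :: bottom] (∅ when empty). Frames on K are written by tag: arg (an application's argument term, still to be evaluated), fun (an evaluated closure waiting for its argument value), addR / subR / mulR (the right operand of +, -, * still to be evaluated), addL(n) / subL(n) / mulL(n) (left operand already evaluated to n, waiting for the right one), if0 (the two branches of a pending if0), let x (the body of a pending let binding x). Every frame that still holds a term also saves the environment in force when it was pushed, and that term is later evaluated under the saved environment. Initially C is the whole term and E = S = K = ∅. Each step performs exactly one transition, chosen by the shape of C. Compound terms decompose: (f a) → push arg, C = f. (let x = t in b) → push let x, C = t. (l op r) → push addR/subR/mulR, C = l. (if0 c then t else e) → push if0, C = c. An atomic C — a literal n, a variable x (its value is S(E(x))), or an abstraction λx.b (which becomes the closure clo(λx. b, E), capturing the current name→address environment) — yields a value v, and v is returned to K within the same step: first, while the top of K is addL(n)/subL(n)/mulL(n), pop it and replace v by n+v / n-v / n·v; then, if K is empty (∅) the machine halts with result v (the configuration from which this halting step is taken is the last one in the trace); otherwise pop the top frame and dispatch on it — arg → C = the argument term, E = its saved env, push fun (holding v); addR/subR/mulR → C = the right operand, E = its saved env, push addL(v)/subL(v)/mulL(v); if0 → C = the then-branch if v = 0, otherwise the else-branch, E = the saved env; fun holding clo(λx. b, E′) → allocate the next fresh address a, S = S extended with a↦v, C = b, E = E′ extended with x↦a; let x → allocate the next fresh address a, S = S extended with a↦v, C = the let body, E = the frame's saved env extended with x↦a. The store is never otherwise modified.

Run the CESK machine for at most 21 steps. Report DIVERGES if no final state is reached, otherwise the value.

Answer: DIVERGES (no final state within 21 steps)

Derivation:
t=0: ⟨C=(4 * ((λx. (x x)) (λx. (x x)))); E=∅; S=∅; K=∅⟩
t=1: ⟨C=4; E=∅; S=∅; K=[mulR]⟩
t=2: ⟨C=((λx. (x x)) (λx. (x x))); E=∅; S=∅; K=[mulL(4)]⟩
t=3: ⟨C=(λx. (x x)); E=∅; S=∅; K=[arg :: mulL(4)]⟩
t=4: ⟨C=(λx. (x x)); E=∅; S=∅; K=[fun :: mulL(4)]⟩
t=5: ⟨C=(x x); E={x↦0}; S={0↦clo(λx. (x x), ∅)}; K=[mulL(4)]⟩
t=6: ⟨C=x; E={x↦0}; S={0↦clo(λx. (x x), ∅)}; K=[arg :: mulL(4)]⟩
t=7: ⟨C=x; E={x↦0}; S={0↦clo(λx. (x x), ∅)}; K=[fun :: mulL(4)]⟩
t=8: ⟨C=(x x); E={x↦1}; S={0↦clo(λx. (x x), ∅), 1↦clo(λx. (x x), ∅)}; K=[mulL(4)]⟩
t=9: ⟨C=x; E={x↦1}; S={0↦clo(λx. (x x), ∅), 1↦clo(λx. (x x), ∅)}; K=[arg :: mulL(4)]⟩
t=10: ⟨C=x; E={x↦1}; S={0↦clo(λx. (x x), ∅), 1↦clo(λx. (x x), ∅)}; K=[fun :: mulL(4)]⟩
t=11: ⟨C=(x x); E={x↦2}; S={0↦clo(λx. (x x), ∅), 1↦clo(λx. (x x), ∅), 2↦clo(λx. (x x), ∅)}; K=[mulL(4)]⟩
t=12: ⟨C=x; E={x↦2}; S={0↦clo(λx. (x x), ∅), 1↦clo(λx. (x x), ∅), 2↦clo(λx. (x x), ∅)}; K=[arg :: mulL(4)]⟩
t=13: ⟨C=x; E={x↦2}; S={0↦clo(λx. (x x), ∅), 1↦clo(λx. (x x), ∅), 2↦clo(λx. (x x), ∅)}; K=[fun :: mulL(4)]⟩
t=14: ⟨C=(x x); E={x↦3}; S={0↦clo(λx. (x x), ∅), 1↦clo(λx. (x x), ∅), 2↦clo(λx. (x x), ∅), 3↦clo(λx. (x x), ∅)}; K=[mulL(4)]⟩
t=15: ⟨C=x; E={x↦3}; S={0↦clo(λx. (x x), ∅), 1↦clo(λx. (x x), ∅), 2↦clo(λx. (x x), ∅), 3↦clo(λx. (x x), ∅)}; K=[arg :: mulL(4)]⟩
t=16: ⟨C=x; E={x↦3}; S={0↦clo(λx. (x x), ∅), 1↦clo(λx. (x x), ∅), 2↦clo(λx. (x x), ∅), 3↦clo(λx. (x x), ∅)}; K=[fun :: mulL(4)]⟩
t=17: ⟨C=(x x); E={x↦4}; S={0↦clo(λx. (x x), ∅), 1↦clo(λx. (x x), ∅), 2↦clo(λx. (x x), ∅), 3↦clo(λx. (x x), ∅), 4↦clo(λx. (x x), ∅)}; K=[mulL(4)]⟩
t=18: ⟨C=x; E={x↦4}; S={0↦clo(λx. (x x), ∅), 1↦clo(λx. (x x), ∅), 2↦clo(λx. (x x), ∅), 3↦clo(λx. (x x), ∅), 4↦clo(λx. (x x), ∅)}; K=[arg :: mulL(4)]⟩
t=19: ⟨C=x; E={x↦4}; S={0↦clo(λx. (x x), ∅), 1↦clo(λx. (x x), ∅), 2↦clo(λx. (x x), ∅), 3↦clo(λx. (x x), ∅), 4↦clo(λx. (x x), ∅)}; K=[fun :: mulL(4)]⟩
t=20: ⟨C=(x x); E={x↦5}; S={0↦clo(λx. (x x), ∅), 1↦clo(λx. (x x), ∅), 2↦clo(λx. (x x), ∅), 3↦clo(λx. (x x), ∅), 4↦clo(λx. (x x), ∅), 5↦clo(λx. (x x), ∅)}; K=[mulL(4)]⟩
t=21: ⟨C=x; E={x↦5}; S={0↦clo(λx. (x x), ∅), 1↦clo(λx. (x x), ∅), 2↦clo(λx. (x x), ∅), 3↦clo(λx. (x x), ∅), 4↦clo(λx. (x x), ∅), 5↦clo(λx. (x x), ∅)}; K=[arg :: mulL(4)]⟩
→ 21 transitions taken and the configuration is still not final: no result within 21 steps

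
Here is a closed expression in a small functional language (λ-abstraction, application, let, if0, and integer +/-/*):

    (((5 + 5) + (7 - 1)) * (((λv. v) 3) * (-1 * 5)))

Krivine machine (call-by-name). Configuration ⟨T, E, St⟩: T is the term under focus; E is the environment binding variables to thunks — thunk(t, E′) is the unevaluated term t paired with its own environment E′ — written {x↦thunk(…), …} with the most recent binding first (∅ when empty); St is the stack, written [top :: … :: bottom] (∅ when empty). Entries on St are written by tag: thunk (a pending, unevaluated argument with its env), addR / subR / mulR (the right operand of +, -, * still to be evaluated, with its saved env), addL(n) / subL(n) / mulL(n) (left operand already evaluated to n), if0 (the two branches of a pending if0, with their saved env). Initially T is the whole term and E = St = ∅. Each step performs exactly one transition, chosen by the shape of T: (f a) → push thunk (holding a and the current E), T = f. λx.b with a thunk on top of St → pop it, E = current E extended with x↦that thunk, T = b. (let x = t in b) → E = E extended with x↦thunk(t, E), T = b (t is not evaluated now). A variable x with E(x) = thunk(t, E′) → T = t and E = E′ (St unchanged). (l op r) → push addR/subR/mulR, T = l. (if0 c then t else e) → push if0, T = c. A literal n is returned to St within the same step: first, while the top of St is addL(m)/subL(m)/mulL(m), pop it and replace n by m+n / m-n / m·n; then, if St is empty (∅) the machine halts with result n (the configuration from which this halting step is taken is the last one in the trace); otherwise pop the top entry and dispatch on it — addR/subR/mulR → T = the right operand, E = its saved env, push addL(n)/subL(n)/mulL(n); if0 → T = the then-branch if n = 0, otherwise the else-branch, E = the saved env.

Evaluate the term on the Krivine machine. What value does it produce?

Answer: -240

Execution trace:
[0] ⟨T=(((5 + 5) + (7 - 1)) * (((λv. v) 3) * (-1 * 5))); E=∅; St=∅⟩
[1] ⟨T=((5 + 5) + (7 - 1)); E=∅; St=[mulR]⟩
[2] ⟨T=(5 + 5); E=∅; St=[addR :: mulR]⟩
[3] ⟨T=5; E=∅; St=[addR :: addR :: mulR]⟩
[4] ⟨T=5; E=∅; St=[addL(5) :: addR :: mulR]⟩
[5] ⟨T=(7 - 1); E=∅; St=[addL(10) :: mulR]⟩
[6] ⟨T=7; E=∅; St=[subR :: addL(10) :: mulR]⟩
[7] ⟨T=1; E=∅; St=[subL(7) :: addL(10) :: mulR]⟩
[8] ⟨T=(((λv. v) 3) * (-1 * 5)); E=∅; St=[mulL(16)]⟩
[9] ⟨T=((λv. v) 3); E=∅; St=[mulR :: mulL(16)]⟩
[10] ⟨T=(λv. v); E=∅; St=[thunk :: mulR :: mulL(16)]⟩
[11] ⟨T=v; E={v↦thunk(3, ∅)}; St=[mulR :: mulL(16)]⟩
[12] ⟨T=3; E=∅; St=[mulR :: mulL(16)]⟩
[13] ⟨T=(-1 * 5); E=∅; St=[mulL(3) :: mulL(16)]⟩
[14] ⟨T=-1; E=∅; St=[mulR :: mulL(3) :: mulL(16)]⟩
[15] ⟨T=5; E=∅; St=[mulL(-1) :: mulL(3) :: mulL(16)]⟩
→ final value -240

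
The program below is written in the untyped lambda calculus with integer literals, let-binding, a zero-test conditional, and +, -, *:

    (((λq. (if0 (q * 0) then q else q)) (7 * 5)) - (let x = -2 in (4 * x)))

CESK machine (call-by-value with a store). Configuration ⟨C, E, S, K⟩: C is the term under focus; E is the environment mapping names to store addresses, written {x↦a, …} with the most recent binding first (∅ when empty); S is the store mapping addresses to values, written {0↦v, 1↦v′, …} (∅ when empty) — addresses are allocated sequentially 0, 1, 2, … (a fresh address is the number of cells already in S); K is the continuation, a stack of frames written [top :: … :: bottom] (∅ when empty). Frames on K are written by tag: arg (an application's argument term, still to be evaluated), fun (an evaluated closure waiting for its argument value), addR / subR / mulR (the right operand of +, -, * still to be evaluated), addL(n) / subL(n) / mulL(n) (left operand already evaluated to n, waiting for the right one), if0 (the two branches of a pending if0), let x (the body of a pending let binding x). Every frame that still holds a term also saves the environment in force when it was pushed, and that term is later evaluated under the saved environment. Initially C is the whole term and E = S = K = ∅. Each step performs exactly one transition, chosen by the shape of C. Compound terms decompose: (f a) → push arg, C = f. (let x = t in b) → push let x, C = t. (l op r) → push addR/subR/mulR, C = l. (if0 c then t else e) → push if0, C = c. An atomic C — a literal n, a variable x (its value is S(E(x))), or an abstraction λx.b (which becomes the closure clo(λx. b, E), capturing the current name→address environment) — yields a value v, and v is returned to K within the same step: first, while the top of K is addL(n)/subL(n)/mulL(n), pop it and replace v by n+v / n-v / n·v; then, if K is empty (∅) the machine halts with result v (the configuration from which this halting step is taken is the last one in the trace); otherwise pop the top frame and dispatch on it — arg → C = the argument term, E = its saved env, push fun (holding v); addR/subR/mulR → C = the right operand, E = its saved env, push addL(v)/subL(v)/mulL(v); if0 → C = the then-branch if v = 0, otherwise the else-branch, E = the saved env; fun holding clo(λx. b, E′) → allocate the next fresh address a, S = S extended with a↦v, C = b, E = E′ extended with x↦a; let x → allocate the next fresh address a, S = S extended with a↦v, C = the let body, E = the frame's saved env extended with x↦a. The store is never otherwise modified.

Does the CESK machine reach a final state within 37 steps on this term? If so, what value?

[0] ⟨C=(((λq. (if0 (q * 0) then q else q)) (7 * 5)) - (let x = -2 in (4 * x))); E=∅; S=∅; K=∅⟩
[1] ⟨C=((λq. (if0 (q * 0) then q else q)) (7 * 5)); E=∅; S=∅; K=[subR]⟩
[2] ⟨C=(λq. (if0 (q * 0) then q else q)); E=∅; S=∅; K=[arg :: subR]⟩
[3] ⟨C=(7 * 5); E=∅; S=∅; K=[fun :: subR]⟩
[4] ⟨C=7; E=∅; S=∅; K=[mulR :: fun :: subR]⟩
[5] ⟨C=5; E=∅; S=∅; K=[mulL(7) :: fun :: subR]⟩
[6] ⟨C=(if0 (q * 0) then q else q); E={q↦0}; S={0↦35}; K=[subR]⟩
[7] ⟨C=(q * 0); E={q↦0}; S={0↦35}; K=[if0 :: subR]⟩
[8] ⟨C=q; E={q↦0}; S={0↦35}; K=[mulR :: if0 :: subR]⟩
[9] ⟨C=0; E={q↦0}; S={0↦35}; K=[mulL(35) :: if0 :: subR]⟩
[10] ⟨C=q; E={q↦0}; S={0↦35}; K=[subR]⟩
[11] ⟨C=(let x = -2 in (4 * x)); E=∅; S={0↦35}; K=[subL(35)]⟩
[12] ⟨C=-2; E=∅; S={0↦35}; K=[let x :: subL(35)]⟩
[13] ⟨C=(4 * x); E={x↦1}; S={0↦35, 1↦-2}; K=[subL(35)]⟩
[14] ⟨C=4; E={x↦1}; S={0↦35, 1↦-2}; K=[mulR :: subL(35)]⟩
[15] ⟨C=x; E={x↦1}; S={0↦35, 1↦-2}; K=[mulL(4) :: subL(35)]⟩
→ final value 43

Answer: 43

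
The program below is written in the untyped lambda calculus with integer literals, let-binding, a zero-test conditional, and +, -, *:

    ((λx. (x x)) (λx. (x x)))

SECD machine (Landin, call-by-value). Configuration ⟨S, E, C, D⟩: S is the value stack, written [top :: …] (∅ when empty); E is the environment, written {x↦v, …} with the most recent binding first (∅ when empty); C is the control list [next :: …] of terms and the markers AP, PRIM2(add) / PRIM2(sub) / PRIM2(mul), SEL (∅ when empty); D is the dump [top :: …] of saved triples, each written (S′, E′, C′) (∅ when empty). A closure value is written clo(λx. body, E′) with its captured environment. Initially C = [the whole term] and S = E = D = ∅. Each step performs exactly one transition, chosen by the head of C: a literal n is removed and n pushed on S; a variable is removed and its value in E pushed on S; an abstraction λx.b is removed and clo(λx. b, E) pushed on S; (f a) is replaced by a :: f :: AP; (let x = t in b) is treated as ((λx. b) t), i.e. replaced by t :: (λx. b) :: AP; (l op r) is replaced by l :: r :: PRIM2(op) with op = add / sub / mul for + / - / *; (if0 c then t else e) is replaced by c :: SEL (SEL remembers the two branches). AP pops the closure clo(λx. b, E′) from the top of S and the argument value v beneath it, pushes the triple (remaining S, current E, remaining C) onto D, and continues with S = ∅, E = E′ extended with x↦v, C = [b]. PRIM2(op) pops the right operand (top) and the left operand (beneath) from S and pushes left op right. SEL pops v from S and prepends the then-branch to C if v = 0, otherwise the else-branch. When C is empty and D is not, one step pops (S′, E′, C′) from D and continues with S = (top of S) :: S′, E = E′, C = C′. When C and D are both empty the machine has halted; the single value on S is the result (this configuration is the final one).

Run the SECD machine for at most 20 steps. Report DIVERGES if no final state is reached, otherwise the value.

0. <S=∅, E=∅, C=[((λx. (x x)) (λx. (x x)))], D=∅>
1. <S=∅, E=∅, C=[(λx. (x x)) :: (λx. (x x)) :: AP], D=∅>
2. <S=[clo(λx. (x x), ∅)], E=∅, C=[(λx. (x x)) :: AP], D=∅>
3. <S=[clo(λx. (x x), ∅) :: clo(λx. (x x), ∅)], E=∅, C=[AP], D=∅>
4. <S=∅, E={x↦clo(λx. (x x), ∅)}, C=[(x x)], D=[(∅, ∅, ∅)]>
5. <S=∅, E={x↦clo(λx. (x x), ∅)}, C=[x :: x :: AP], D=[(∅, ∅, ∅)]>
6. <S=[clo(λx. (x x), ∅)], E={x↦clo(λx. (x x), ∅)}, C=[x :: AP], D=[(∅, ∅, ∅)]>
7. <S=[clo(λx. (x x), ∅) :: clo(λx. (x x), ∅)], E={x↦clo(λx. (x x), ∅)}, C=[AP], D=[(∅, ∅, ∅)]>
8. <S=∅, E={x↦clo(λx. (x x), ∅)}, C=[(x x)], D=[(∅, {x↦clo(λx. (x x), ∅)}, ∅) :: (∅, ∅, ∅)]>
9. <S=∅, E={x↦clo(λx. (x x), ∅)}, C=[x :: x :: AP], D=[(∅, {x↦clo(λx. (x x), ∅)}, ∅) :: (∅, ∅, ∅)]>
10. <S=[clo(λx. (x x), ∅)], E={x↦clo(λx. (x x), ∅)}, C=[x :: AP], D=[(∅, {x↦clo(λx. (x x), ∅)}, ∅) :: (∅, ∅, ∅)]>
11. <S=[clo(λx. (x x), ∅) :: clo(λx. (x x), ∅)], E={x↦clo(λx. (x x), ∅)}, C=[AP], D=[(∅, {x↦clo(λx. (x x), ∅)}, ∅) :: (∅, ∅, ∅)]>
12. <S=∅, E={x↦clo(λx. (x x), ∅)}, C=[(x x)], D=[(∅, {x↦clo(λx. (x x), ∅)}, ∅) :: (∅, {x↦clo(λx. (x x), ∅)}, ∅) :: (∅, ∅, ∅)]>
13. <S=∅, E={x↦clo(λx. (x x), ∅)}, C=[x :: x :: AP], D=[(∅, {x↦clo(λx. (x x), ∅)}, ∅) :: (∅, {x↦clo(λx. (x x), ∅)}, ∅) :: (∅, ∅, ∅)]>
14. <S=[clo(λx. (x x), ∅)], E={x↦clo(λx. (x x), ∅)}, C=[x :: AP], D=[(∅, {x↦clo(λx. (x x), ∅)}, ∅) :: (∅, {x↦clo(λx. (x x), ∅)}, ∅) :: (∅, ∅, ∅)]>
15. <S=[clo(λx. (x x), ∅) :: clo(λx. (x x), ∅)], E={x↦clo(λx. (x x), ∅)}, C=[AP], D=[(∅, {x↦clo(λx. (x x), ∅)}, ∅) :: (∅, {x↦clo(λx. (x x), ∅)}, ∅) :: (∅, ∅, ∅)]>
16. <S=∅, E={x↦clo(λx. (x x), ∅)}, C=[(x x)], D=[(∅, {x↦clo(λx. (x x), ∅)}, ∅) :: (∅, {x↦clo(λx. (x x), ∅)}, ∅) :: (∅, {x↦clo(λx. (x x), ∅)}, ∅) :: (∅, ∅, ∅)]>
17. <S=∅, E={x↦clo(λx. (x x), ∅)}, C=[x :: x :: AP], D=[(∅, {x↦clo(λx. (x x), ∅)}, ∅) :: (∅, {x↦clo(λx. (x x), ∅)}, ∅) :: (∅, {x↦clo(λx. (x x), ∅)}, ∅) :: (∅, ∅, ∅)]>
18. <S=[clo(λx. (x x), ∅)], E={x↦clo(λx. (x x), ∅)}, C=[x :: AP], D=[(∅, {x↦clo(λx. (x x), ∅)}, ∅) :: (∅, {x↦clo(λx. (x x), ∅)}, ∅) :: (∅, {x↦clo(λx. (x x), ∅)}, ∅) :: (∅, ∅, ∅)]>
19. <S=[clo(λx. (x x), ∅) :: clo(λx. (x x), ∅)], E={x↦clo(λx. (x x), ∅)}, C=[AP], D=[(∅, {x↦clo(λx. (x x), ∅)}, ∅) :: (∅, {x↦clo(λx. (x x), ∅)}, ∅) :: (∅, {x↦clo(λx. (x x), ∅)}, ∅) :: (∅, ∅, ∅)]>
20. <S=∅, E={x↦clo(λx. (x x), ∅)}, C=[(x x)], D=[(∅, {x↦clo(λx. (x x), ∅)}, ∅) :: (∅, {x↦clo(λx. (x x), ∅)}, ∅) :: (∅, {x↦clo(λx. (x x), ∅)}, ∅) :: (∅, {x↦clo(λx. (x x), ∅)}, ∅) :: (∅, ∅, ∅)]>
→ 20 transitions taken and the configuration is still not final: no result within 20 steps

Answer: DIVERGES (no final state within 20 steps)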